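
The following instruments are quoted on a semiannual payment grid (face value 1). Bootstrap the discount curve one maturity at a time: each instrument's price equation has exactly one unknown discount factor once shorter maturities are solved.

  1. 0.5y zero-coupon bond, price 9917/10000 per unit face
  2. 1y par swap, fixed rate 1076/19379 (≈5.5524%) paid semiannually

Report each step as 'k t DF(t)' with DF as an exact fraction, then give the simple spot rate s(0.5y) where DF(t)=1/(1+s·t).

step 1 [0.5y] zero: DF = P = 9917/10000 ≈ 0.991700
step 2 [1y] swap r/2=538/19379: DF=(1 − 538/19379·(0.991700))/(1+538/19379) = 4731/5000 ≈ 0.946200

1 1/2 9917/10000
2 1 4731/5000
s(0.5y) = (1/(9917/10000) − 1)/(1/2) = 166/9917 ≈ 1.6739%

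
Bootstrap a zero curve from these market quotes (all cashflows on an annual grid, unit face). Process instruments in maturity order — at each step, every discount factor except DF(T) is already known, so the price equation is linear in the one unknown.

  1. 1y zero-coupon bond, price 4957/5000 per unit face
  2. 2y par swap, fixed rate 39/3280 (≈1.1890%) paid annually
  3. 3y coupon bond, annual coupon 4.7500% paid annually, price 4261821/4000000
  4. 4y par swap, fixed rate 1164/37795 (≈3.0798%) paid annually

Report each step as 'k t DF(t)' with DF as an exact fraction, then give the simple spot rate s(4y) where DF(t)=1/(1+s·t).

1 1 4957/5000
2 2 4883/5000
3 3 9279/10000
4 4 2209/2500
s(4y) = (1/(2209/2500) − 1)/(4) = 291/8836 ≈ 3.2933%

step 1 [1y] zero: DF = P = 4957/5000 ≈ 0.991400
step 2 [2y] swap r/1=39/3280: DF=(1 − 39/3280·(0.991400))/(1+39/3280) = 4883/5000 ≈ 0.976600
step 3 [3y] bond c/1=19/400: DF=(4261821/4000000 − 19/400·(0.991400+0.976600))/(1+19/400) = 9279/10000 ≈ 0.927900
step 4 [4y] swap r/1=1164/37795: DF=(1 − 1164/37795·(0.991400+0.976600+0.927900))/(1+1164/37795) = 2209/2500 ≈ 0.883600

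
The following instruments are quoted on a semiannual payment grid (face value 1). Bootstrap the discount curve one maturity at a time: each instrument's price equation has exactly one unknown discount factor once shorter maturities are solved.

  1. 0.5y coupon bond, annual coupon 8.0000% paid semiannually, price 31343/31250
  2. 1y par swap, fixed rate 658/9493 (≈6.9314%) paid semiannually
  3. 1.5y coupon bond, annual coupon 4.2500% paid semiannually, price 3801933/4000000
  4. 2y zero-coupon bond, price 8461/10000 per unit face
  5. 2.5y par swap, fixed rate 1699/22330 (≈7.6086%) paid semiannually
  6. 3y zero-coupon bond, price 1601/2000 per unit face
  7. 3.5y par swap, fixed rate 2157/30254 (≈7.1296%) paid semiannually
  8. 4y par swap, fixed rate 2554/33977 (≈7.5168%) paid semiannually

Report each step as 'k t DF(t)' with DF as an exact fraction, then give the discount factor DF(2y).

1 1/2 2411/2500
2 1 4671/5000
3 3/2 557/625
4 2 8461/10000
5 5/2 8301/10000
6 3 1601/2000
7 7/2 7843/10000
8 4 3723/5000
DF(2y) = 8461/10000 ≈ 0.846100

step 1 [0.5y] bond c/2=1/25: DF=(31343/31250 − 1/25·(0))/(1+1/25) = 2411/2500 ≈ 0.964400
step 2 [1y] swap r/2=329/9493: DF=(1 − 329/9493·(0.964400))/(1+329/9493) = 4671/5000 ≈ 0.934200
step 3 [1.5y] bond c/2=17/800: DF=(3801933/4000000 − 17/800·(0.964400+0.934200))/(1+17/800) = 557/625 ≈ 0.891200
step 4 [2y] zero: DF = P = 8461/10000 ≈ 0.846100
step 5 [2.5y] swap r/2=1699/44660: DF=(1 − 1699/44660·(0.964400+0.934200+0.891200+0.846100))/(1+1699/44660) = 8301/10000 ≈ 0.830100
step 6 [3y] zero: DF = P = 1601/2000 ≈ 0.800500
step 7 [3.5y] swap r/2=2157/60508: DF=(1 − 2157/60508·(0.964400+0.934200+0.891200+0.846100+0.830100+0.800500))/(1+2157/60508) = 7843/10000 ≈ 0.784300
step 8 [4y] swap r/2=1277/33977: DF=(1 − 1277/33977·(0.964400+0.934200+0.891200+0.846100+0.830100+0.800500+0.784300))/(1+1277/33977) = 3723/5000 ≈ 0.744600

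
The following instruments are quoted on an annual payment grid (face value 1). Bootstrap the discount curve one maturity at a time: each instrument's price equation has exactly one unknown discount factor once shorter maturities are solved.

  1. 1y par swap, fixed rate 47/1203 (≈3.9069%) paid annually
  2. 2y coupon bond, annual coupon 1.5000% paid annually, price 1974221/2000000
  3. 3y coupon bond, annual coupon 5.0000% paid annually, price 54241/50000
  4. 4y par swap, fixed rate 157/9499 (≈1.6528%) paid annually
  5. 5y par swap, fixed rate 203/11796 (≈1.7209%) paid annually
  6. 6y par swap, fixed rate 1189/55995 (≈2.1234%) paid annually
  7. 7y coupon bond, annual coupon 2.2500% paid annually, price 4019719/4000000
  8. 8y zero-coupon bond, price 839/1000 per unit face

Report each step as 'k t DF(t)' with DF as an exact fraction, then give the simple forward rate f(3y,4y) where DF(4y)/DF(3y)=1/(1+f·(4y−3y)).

1 1 1203/1250
2 2 9583/10000
3 3 9417/10000
4 4 2343/2500
5 5 2297/2500
6 6 8811/10000
7 7 2149/2500
8 8 839/1000
f(3y,4y) = ((9417/10000)/(2343/2500) − 1)/(1) = 15/3124 ≈ 0.4802%

step 1 [1y] swap r/1=47/1203: DF=(1 − 47/1203·(0))/(1+47/1203) = 1203/1250 ≈ 0.962400
step 2 [2y] bond c/1=3/200: DF=(1974221/2000000 − 3/200·(0.962400))/(1+3/200) = 9583/10000 ≈ 0.958300
step 3 [3y] bond c/1=1/20: DF=(54241/50000 − 1/20·(0.962400+0.958300))/(1+1/20) = 9417/10000 ≈ 0.941700
step 4 [4y] swap r/1=157/9499: DF=(1 − 157/9499·(0.962400+0.958300+0.941700))/(1+157/9499) = 2343/2500 ≈ 0.937200
step 5 [5y] swap r/1=203/11796: DF=(1 − 203/11796·(0.962400+0.958300+0.941700+0.937200))/(1+203/11796) = 2297/2500 ≈ 0.918800
step 6 [6y] swap r/1=1189/55995: DF=(1 − 1189/55995·(0.962400+0.958300+0.941700+0.937200+0.918800))/(1+1189/55995) = 8811/10000 ≈ 0.881100
step 7 [7y] bond c/1=9/400: DF=(4019719/4000000 − 9/400·(0.962400+0.958300+0.941700+0.937200+0.918800+0.881100))/(1+9/400) = 2149/2500 ≈ 0.859600
step 8 [8y] zero: DF = P = 839/1000 ≈ 0.839000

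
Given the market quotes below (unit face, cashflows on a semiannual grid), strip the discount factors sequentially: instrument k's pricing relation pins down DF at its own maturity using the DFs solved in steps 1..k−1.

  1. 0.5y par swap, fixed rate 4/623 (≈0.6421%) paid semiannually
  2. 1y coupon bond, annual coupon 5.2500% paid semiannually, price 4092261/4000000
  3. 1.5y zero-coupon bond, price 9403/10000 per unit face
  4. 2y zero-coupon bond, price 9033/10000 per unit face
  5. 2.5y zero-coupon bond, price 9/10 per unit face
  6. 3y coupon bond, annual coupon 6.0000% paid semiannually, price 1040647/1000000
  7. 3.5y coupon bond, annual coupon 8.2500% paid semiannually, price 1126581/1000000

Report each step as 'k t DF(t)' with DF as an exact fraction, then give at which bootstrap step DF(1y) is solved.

step 1 [0.5y] swap r/2=2/623: DF=(1 − 2/623·(0))/(1+2/623) = 623/625 ≈ 0.996800
step 2 [1y] bond c/2=21/800: DF=(4092261/4000000 − 21/800·(0.996800))/(1+21/800) = 4857/5000 ≈ 0.971400
step 3 [1.5y] zero: DF = P = 9403/10000 ≈ 0.940300
step 4 [2y] zero: DF = P = 9033/10000 ≈ 0.903300
step 5 [2.5y] zero: DF = P = 9/10 ≈ 0.900000
step 6 [3y] bond c/2=3/100: DF=(1040647/1000000 − 3/100·(0.996800+0.971400+0.940300+0.903300+0.900000))/(1+3/100) = 8731/10000 ≈ 0.873100
step 7 [3.5y] bond c/2=33/800: DF=(1126581/1000000 − 33/800·(0.996800+0.971400+0.940300+0.903300+0.900000+0.873100))/(1+33/800) = 8607/10000 ≈ 0.860700

1 1/2 623/625
2 1 4857/5000
3 3/2 9403/10000
4 2 9033/10000
5 5/2 9/10
6 3 8731/10000
7 7/2 8607/10000
DF(1y) is solved at step 2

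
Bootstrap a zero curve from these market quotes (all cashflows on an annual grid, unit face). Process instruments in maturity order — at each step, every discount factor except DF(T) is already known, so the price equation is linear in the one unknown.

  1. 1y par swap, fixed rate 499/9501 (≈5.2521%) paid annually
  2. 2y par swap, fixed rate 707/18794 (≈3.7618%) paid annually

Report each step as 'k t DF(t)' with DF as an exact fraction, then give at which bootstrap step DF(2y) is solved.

1 1 9501/10000
2 2 9293/10000
DF(2y) is solved at step 2

step 1 [1y] swap r/1=499/9501: DF=(1 − 499/9501·(0))/(1+499/9501) = 9501/10000 ≈ 0.950100
step 2 [2y] swap r/1=707/18794: DF=(1 − 707/18794·(0.950100))/(1+707/18794) = 9293/10000 ≈ 0.929300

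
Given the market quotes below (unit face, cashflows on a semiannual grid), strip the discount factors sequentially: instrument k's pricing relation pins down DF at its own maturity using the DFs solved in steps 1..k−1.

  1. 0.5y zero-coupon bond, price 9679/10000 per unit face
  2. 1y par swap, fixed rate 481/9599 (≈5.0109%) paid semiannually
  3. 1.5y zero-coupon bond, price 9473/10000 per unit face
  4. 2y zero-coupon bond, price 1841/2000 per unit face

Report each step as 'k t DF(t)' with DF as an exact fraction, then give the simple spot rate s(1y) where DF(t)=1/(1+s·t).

step 1 [0.5y] zero: DF = P = 9679/10000 ≈ 0.967900
step 2 [1y] swap r/2=481/19198: DF=(1 − 481/19198·(0.967900))/(1+481/19198) = 9519/10000 ≈ 0.951900
step 3 [1.5y] zero: DF = P = 9473/10000 ≈ 0.947300
step 4 [2y] zero: DF = P = 1841/2000 ≈ 0.920500

1 1/2 9679/10000
2 1 9519/10000
3 3/2 9473/10000
4 2 1841/2000
s(1y) = (1/(9519/10000) − 1)/(1) = 481/9519 ≈ 5.0531%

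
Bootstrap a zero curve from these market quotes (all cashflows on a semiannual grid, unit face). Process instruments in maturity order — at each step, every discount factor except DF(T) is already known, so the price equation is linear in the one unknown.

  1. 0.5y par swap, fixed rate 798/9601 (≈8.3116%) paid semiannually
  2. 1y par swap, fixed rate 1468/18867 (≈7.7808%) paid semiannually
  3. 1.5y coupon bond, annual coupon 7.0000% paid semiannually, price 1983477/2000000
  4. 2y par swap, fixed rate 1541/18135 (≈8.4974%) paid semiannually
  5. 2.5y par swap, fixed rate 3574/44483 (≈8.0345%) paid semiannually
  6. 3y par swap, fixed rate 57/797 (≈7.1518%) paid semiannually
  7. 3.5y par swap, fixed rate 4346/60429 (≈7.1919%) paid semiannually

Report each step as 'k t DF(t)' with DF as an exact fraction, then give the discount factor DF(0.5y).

step 1 [0.5y] swap r/2=399/9601: DF=(1 − 399/9601·(0))/(1+399/9601) = 9601/10000 ≈ 0.960100
step 2 [1y] swap r/2=734/18867: DF=(1 − 734/18867·(0.960100))/(1+734/18867) = 4633/5000 ≈ 0.926600
step 3 [1.5y] bond c/2=7/200: DF=(1983477/2000000 − 7/200·(0.960100+0.926600))/(1+7/200) = 559/625 ≈ 0.894400
step 4 [2y] swap r/2=1541/36270: DF=(1 − 1541/36270·(0.960100+0.926600+0.894400))/(1+1541/36270) = 8459/10000 ≈ 0.845900
step 5 [2.5y] swap r/2=1787/44483: DF=(1 − 1787/44483·(0.960100+0.926600+0.894400+0.845900))/(1+1787/44483) = 8213/10000 ≈ 0.821300
step 6 [3y] swap r/2=57/1594: DF=(1 − 57/1594·(0.960100+0.926600+0.894400+0.845900+0.821300))/(1+57/1594) = 8119/10000 ≈ 0.811900
step 7 [3.5y] swap r/2=2173/60429: DF=(1 − 2173/60429·(0.960100+0.926600+0.894400+0.845900+0.821300+0.811900))/(1+2173/60429) = 7827/10000 ≈ 0.782700

1 1/2 9601/10000
2 1 4633/5000
3 3/2 559/625
4 2 8459/10000
5 5/2 8213/10000
6 3 8119/10000
7 7/2 7827/10000
DF(0.5y) = 9601/10000 ≈ 0.960100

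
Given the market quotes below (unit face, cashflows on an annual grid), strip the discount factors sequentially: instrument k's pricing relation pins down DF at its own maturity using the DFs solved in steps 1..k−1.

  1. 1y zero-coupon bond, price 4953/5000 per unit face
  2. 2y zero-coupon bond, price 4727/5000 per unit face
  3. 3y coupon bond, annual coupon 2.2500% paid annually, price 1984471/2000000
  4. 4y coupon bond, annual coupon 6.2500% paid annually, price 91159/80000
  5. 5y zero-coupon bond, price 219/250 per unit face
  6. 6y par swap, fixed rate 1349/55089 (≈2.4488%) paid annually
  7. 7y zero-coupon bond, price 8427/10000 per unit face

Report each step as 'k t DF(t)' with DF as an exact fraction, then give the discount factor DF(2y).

step 1 [1y] zero: DF = P = 4953/5000 ≈ 0.990600
step 2 [2y] zero: DF = P = 4727/5000 ≈ 0.945400
step 3 [3y] bond c/1=9/400: DF=(1984471/2000000 − 9/400·(0.990600+0.945400))/(1+9/400) = 4639/5000 ≈ 0.927800
step 4 [4y] bond c/1=1/16: DF=(91159/80000 − 1/16·(0.990600+0.945400+0.927800))/(1+1/16) = 113/125 ≈ 0.904000
step 5 [5y] zero: DF = P = 219/250 ≈ 0.876000
step 6 [6y] swap r/1=1349/55089: DF=(1 − 1349/55089·(0.990600+0.945400+0.927800+0.904000+0.876000))/(1+1349/55089) = 8651/10000 ≈ 0.865100
step 7 [7y] zero: DF = P = 8427/10000 ≈ 0.842700

1 1 4953/5000
2 2 4727/5000
3 3 4639/5000
4 4 113/125
5 5 219/250
6 6 8651/10000
7 7 8427/10000
DF(2y) = 4727/5000 ≈ 0.945400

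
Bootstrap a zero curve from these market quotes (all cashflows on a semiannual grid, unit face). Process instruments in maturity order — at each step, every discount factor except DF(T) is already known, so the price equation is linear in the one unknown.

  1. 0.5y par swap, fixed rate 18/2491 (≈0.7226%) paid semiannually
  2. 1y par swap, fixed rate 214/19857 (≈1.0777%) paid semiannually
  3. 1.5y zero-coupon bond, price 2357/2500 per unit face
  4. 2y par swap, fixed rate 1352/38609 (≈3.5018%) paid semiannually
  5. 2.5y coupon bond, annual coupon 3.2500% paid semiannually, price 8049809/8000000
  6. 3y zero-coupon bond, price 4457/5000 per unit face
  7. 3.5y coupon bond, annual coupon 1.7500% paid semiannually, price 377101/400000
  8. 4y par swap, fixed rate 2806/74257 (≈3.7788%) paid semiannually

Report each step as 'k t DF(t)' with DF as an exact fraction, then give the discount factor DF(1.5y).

1 1/2 2491/2500
2 1 9893/10000
3 3/2 2357/2500
4 2 2331/2500
5 5/2 2321/2500
6 3 4457/5000
7 7/2 8853/10000
8 4 8597/10000
DF(1.5y) = 2357/2500 ≈ 0.942800

step 1 [0.5y] swap r/2=9/2491: DF=(1 − 9/2491·(0))/(1+9/2491) = 2491/2500 ≈ 0.996400
step 2 [1y] swap r/2=107/19857: DF=(1 − 107/19857·(0.996400))/(1+107/19857) = 9893/10000 ≈ 0.989300
step 3 [1.5y] zero: DF = P = 2357/2500 ≈ 0.942800
step 4 [2y] swap r/2=676/38609: DF=(1 − 676/38609·(0.996400+0.989300+0.942800))/(1+676/38609) = 2331/2500 ≈ 0.932400
step 5 [2.5y] bond c/2=13/800: DF=(8049809/8000000 − 13/800·(0.996400+0.989300+0.942800+0.932400))/(1+13/800) = 2321/2500 ≈ 0.928400
step 6 [3y] zero: DF = P = 4457/5000 ≈ 0.891400
step 7 [3.5y] bond c/2=7/800: DF=(377101/400000 − 7/800·(0.996400+0.989300+0.942800+0.932400+0.928400+0.891400))/(1+7/800) = 8853/10000 ≈ 0.885300
step 8 [4y] swap r/2=1403/74257: DF=(1 − 1403/74257·(0.996400+0.989300+0.942800+0.932400+0.928400+0.891400+0.885300))/(1+1403/74257) = 8597/10000 ≈ 0.859700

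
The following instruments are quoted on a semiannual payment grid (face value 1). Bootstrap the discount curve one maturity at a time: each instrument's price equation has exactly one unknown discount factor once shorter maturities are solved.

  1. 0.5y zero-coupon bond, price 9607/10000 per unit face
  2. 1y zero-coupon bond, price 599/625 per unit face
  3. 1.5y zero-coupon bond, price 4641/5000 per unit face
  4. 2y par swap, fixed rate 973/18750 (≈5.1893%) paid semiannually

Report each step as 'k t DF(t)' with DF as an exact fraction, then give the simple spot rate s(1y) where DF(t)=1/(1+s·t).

step 1 [0.5y] zero: DF = P = 9607/10000 ≈ 0.960700
step 2 [1y] zero: DF = P = 599/625 ≈ 0.958400
step 3 [1.5y] zero: DF = P = 4641/5000 ≈ 0.928200
step 4 [2y] swap r/2=973/37500: DF=(1 − 973/37500·(0.960700+0.958400+0.928200))/(1+973/37500) = 9027/10000 ≈ 0.902700

1 1/2 9607/10000
2 1 599/625
3 3/2 4641/5000
4 2 9027/10000
s(1y) = (1/(599/625) − 1)/(1) = 26/599 ≈ 4.3406%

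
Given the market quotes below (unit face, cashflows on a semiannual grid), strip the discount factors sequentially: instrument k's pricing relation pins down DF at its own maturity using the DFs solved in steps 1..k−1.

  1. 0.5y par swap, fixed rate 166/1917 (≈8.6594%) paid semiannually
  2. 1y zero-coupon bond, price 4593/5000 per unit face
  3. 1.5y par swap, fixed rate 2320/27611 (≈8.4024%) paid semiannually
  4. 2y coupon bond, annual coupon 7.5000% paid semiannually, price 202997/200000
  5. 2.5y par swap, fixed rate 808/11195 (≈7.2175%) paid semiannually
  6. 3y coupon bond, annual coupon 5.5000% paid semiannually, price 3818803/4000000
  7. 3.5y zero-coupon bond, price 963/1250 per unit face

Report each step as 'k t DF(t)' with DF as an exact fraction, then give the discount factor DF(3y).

1 1/2 1917/2000
2 1 4593/5000
3 3/2 221/250
4 2 1757/2000
5 5/2 524/625
6 3 8093/10000
7 7/2 963/1250
DF(3y) = 8093/10000 ≈ 0.809300

step 1 [0.5y] swap r/2=83/1917: DF=(1 − 83/1917·(0))/(1+83/1917) = 1917/2000 ≈ 0.958500
step 2 [1y] zero: DF = P = 4593/5000 ≈ 0.918600
step 3 [1.5y] swap r/2=1160/27611: DF=(1 − 1160/27611·(0.958500+0.918600))/(1+1160/27611) = 221/250 ≈ 0.884000
step 4 [2y] bond c/2=3/80: DF=(202997/200000 − 3/80·(0.958500+0.918600+0.884000))/(1+3/80) = 1757/2000 ≈ 0.878500
step 5 [2.5y] swap r/2=404/11195: DF=(1 − 404/11195·(0.958500+0.918600+0.884000+0.878500))/(1+404/11195) = 524/625 ≈ 0.838400
step 6 [3y] bond c/2=11/400: DF=(3818803/4000000 − 11/400·(0.958500+0.918600+0.884000+0.878500+0.838400))/(1+11/400) = 8093/10000 ≈ 0.809300
step 7 [3.5y] zero: DF = P = 963/1250 ≈ 0.770400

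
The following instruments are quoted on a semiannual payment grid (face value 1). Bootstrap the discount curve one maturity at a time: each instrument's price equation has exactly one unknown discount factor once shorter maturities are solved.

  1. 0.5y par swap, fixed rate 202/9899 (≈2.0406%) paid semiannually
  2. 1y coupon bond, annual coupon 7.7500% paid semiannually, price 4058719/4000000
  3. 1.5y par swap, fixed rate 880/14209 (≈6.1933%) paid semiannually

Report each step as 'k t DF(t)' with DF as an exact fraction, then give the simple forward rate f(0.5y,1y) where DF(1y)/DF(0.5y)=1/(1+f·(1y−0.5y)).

step 1 [0.5y] swap r/2=101/9899: DF=(1 − 101/9899·(0))/(1+101/9899) = 9899/10000 ≈ 0.989900
step 2 [1y] bond c/2=31/800: DF=(4058719/4000000 − 31/800·(0.989900))/(1+31/800) = 9399/10000 ≈ 0.939900
step 3 [1.5y] swap r/2=440/14209: DF=(1 − 440/14209·(0.989900+0.939900))/(1+440/14209) = 114/125 ≈ 0.912000

1 1/2 9899/10000
2 1 9399/10000
3 3/2 114/125
f(0.5y,1y) = ((9899/10000)/(9399/10000) − 1)/(1/2) = 1000/9399 ≈ 10.6394%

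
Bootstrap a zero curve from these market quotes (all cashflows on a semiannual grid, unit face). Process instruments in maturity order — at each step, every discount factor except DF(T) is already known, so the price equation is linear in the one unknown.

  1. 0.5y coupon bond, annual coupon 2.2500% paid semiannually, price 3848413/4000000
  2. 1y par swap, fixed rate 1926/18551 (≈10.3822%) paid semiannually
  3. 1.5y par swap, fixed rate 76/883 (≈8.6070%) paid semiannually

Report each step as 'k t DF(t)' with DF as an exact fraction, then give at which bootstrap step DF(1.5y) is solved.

step 1 [0.5y] bond c/2=9/800: DF=(3848413/4000000 − 9/800·(0))/(1+9/800) = 4757/5000 ≈ 0.951400
step 2 [1y] swap r/2=963/18551: DF=(1 − 963/18551·(0.951400))/(1+963/18551) = 9037/10000 ≈ 0.903700
step 3 [1.5y] swap r/2=38/883: DF=(1 − 38/883·(0.951400+0.903700))/(1+38/883) = 4411/5000 ≈ 0.882200

1 1/2 4757/5000
2 1 9037/10000
3 3/2 4411/5000
DF(1.5y) is solved at step 3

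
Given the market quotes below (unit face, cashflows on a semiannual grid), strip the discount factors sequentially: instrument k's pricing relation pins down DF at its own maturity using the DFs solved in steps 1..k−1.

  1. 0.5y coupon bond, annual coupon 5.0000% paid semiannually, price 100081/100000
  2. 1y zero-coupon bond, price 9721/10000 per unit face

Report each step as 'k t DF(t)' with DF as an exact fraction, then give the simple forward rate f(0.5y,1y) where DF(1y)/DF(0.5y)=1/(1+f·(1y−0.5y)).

1 1/2 2441/2500
2 1 9721/10000
f(0.5y,1y) = ((2441/2500)/(9721/10000) − 1)/(1/2) = 86/9721 ≈ 0.8847%

step 1 [0.5y] bond c/2=1/40: DF=(100081/100000 − 1/40·(0))/(1+1/40) = 2441/2500 ≈ 0.976400
step 2 [1y] zero: DF = P = 9721/10000 ≈ 0.972100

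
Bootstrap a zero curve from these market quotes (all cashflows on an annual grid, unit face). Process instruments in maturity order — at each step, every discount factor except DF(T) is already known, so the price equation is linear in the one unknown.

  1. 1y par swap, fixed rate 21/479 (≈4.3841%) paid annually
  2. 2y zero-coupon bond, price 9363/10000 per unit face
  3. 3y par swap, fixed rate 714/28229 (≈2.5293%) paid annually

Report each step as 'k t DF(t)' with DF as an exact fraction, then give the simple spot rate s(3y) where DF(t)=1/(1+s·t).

step 1 [1y] swap r/1=21/479: DF=(1 − 21/479·(0))/(1+21/479) = 479/500 ≈ 0.958000
step 2 [2y] zero: DF = P = 9363/10000 ≈ 0.936300
step 3 [3y] swap r/1=714/28229: DF=(1 − 714/28229·(0.958000+0.936300))/(1+714/28229) = 4643/5000 ≈ 0.928600

1 1 479/500
2 2 9363/10000
3 3 4643/5000
s(3y) = (1/(4643/5000) − 1)/(3) = 119/4643 ≈ 2.5630%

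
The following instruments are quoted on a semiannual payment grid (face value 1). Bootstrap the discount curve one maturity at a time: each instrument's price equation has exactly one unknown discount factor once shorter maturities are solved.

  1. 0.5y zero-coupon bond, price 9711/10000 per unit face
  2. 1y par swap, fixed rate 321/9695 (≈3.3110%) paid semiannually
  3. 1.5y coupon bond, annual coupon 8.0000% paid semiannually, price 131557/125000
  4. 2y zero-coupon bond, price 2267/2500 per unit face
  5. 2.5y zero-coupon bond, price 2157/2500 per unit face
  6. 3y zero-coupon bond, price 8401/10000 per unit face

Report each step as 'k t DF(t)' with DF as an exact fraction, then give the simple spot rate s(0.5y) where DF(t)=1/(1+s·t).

step 1 [0.5y] zero: DF = P = 9711/10000 ≈ 0.971100
step 2 [1y] swap r/2=321/19390: DF=(1 − 321/19390·(0.971100))/(1+321/19390) = 9679/10000 ≈ 0.967900
step 3 [1.5y] bond c/2=1/25: DF=(131557/125000 − 1/25·(0.971100+0.967900))/(1+1/25) = 4687/5000 ≈ 0.937400
step 4 [2y] zero: DF = P = 2267/2500 ≈ 0.906800
step 5 [2.5y] zero: DF = P = 2157/2500 ≈ 0.862800
step 6 [3y] zero: DF = P = 8401/10000 ≈ 0.840100

1 1/2 9711/10000
2 1 9679/10000
3 3/2 4687/5000
4 2 2267/2500
5 5/2 2157/2500
6 3 8401/10000
s(0.5y) = (1/(9711/10000) − 1)/(1/2) = 578/9711 ≈ 5.9520%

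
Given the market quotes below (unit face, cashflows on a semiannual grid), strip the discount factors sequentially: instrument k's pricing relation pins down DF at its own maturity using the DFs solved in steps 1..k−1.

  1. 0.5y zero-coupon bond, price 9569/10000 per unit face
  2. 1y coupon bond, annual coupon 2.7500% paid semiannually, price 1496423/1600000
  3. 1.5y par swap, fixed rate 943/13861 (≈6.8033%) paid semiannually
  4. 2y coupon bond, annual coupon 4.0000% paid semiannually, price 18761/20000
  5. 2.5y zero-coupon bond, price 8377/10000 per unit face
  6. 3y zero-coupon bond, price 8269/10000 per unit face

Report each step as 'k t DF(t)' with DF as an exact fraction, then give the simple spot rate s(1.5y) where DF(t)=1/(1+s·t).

1 1/2 9569/10000
2 1 1137/1250
3 3/2 9057/10000
4 2 8653/10000
5 5/2 8377/10000
6 3 8269/10000
s(1.5y) = (1/(9057/10000) − 1)/(3/2) = 1886/27171 ≈ 6.9412%

step 1 [0.5y] zero: DF = P = 9569/10000 ≈ 0.956900
step 2 [1y] bond c/2=11/800: DF=(1496423/1600000 − 11/800·(0.956900))/(1+11/800) = 1137/1250 ≈ 0.909600
step 3 [1.5y] swap r/2=943/27722: DF=(1 − 943/27722·(0.956900+0.909600))/(1+943/27722) = 9057/10000 ≈ 0.905700
step 4 [2y] bond c/2=1/50: DF=(18761/20000 − 1/50·(0.956900+0.909600+0.905700))/(1+1/50) = 8653/10000 ≈ 0.865300
step 5 [2.5y] zero: DF = P = 8377/10000 ≈ 0.837700
step 6 [3y] zero: DF = P = 8269/10000 ≈ 0.826900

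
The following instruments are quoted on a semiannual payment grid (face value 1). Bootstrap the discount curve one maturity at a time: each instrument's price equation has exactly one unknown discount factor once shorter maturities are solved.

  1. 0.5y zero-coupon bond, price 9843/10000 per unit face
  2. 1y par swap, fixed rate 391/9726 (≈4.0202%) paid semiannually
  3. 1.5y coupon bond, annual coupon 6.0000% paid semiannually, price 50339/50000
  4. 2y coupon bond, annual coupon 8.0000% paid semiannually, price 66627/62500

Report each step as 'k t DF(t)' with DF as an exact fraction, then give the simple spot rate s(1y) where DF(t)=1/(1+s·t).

1 1/2 9843/10000
2 1 9609/10000
3 3/2 1151/1250
4 2 2287/2500
s(1y) = (1/(9609/10000) − 1)/(1) = 391/9609 ≈ 4.0691%

step 1 [0.5y] zero: DF = P = 9843/10000 ≈ 0.984300
step 2 [1y] swap r/2=391/19452: DF=(1 − 391/19452·(0.984300))/(1+391/19452) = 9609/10000 ≈ 0.960900
step 3 [1.5y] bond c/2=3/100: DF=(50339/50000 − 3/100·(0.984300+0.960900))/(1+3/100) = 1151/1250 ≈ 0.920800
step 4 [2y] bond c/2=1/25: DF=(66627/62500 − 1/25·(0.984300+0.960900+0.920800))/(1+1/25) = 2287/2500 ≈ 0.914800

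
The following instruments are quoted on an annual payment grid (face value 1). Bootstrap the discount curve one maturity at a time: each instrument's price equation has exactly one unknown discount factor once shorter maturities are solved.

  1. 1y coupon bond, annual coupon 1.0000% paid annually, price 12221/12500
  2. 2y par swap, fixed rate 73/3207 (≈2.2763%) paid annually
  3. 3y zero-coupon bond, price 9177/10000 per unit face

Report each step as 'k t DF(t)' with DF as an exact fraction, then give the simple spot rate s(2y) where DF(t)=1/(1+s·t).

1 1 121/125
2 2 4781/5000
3 3 9177/10000
s(2y) = (1/(4781/5000) − 1)/(2) = 219/9562 ≈ 2.2903%

step 1 [1y] bond c/1=1/100: DF=(12221/12500 − 1/100·(0))/(1+1/100) = 121/125 ≈ 0.968000
step 2 [2y] swap r/1=73/3207: DF=(1 − 73/3207·(0.968000))/(1+73/3207) = 4781/5000 ≈ 0.956200
step 3 [3y] zero: DF = P = 9177/10000 ≈ 0.917700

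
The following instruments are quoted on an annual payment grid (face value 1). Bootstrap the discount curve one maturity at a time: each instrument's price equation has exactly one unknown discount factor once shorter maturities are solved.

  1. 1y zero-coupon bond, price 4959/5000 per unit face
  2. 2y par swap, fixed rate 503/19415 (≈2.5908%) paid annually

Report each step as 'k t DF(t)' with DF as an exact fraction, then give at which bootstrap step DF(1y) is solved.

step 1 [1y] zero: DF = P = 4959/5000 ≈ 0.991800
step 2 [2y] swap r/1=503/19415: DF=(1 − 503/19415·(0.991800))/(1+503/19415) = 9497/10000 ≈ 0.949700

1 1 4959/5000
2 2 9497/10000
DF(1y) is solved at step 1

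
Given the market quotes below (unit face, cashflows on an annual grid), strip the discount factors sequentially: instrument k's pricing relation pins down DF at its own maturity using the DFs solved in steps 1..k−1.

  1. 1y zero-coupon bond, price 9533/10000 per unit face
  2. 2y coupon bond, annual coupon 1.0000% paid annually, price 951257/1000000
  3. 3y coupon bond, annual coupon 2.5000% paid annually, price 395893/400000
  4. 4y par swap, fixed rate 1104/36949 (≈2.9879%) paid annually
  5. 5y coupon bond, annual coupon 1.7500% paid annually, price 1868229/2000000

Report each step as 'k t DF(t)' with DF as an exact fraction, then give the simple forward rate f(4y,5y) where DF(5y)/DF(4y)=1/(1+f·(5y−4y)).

step 1 [1y] zero: DF = P = 9533/10000 ≈ 0.953300
step 2 [2y] bond c/1=1/100: DF=(951257/1000000 − 1/100·(0.953300))/(1+1/100) = 2331/2500 ≈ 0.932400
step 3 [3y] bond c/1=1/40: DF=(395893/400000 − 1/40·(0.953300+0.932400))/(1+1/40) = 2299/2500 ≈ 0.919600
step 4 [4y] swap r/1=1104/36949: DF=(1 − 1104/36949·(0.953300+0.932400+0.919600))/(1+1104/36949) = 556/625 ≈ 0.889600
step 5 [5y] bond c/1=7/400: DF=(1868229/2000000 − 7/400·(0.953300+0.932400+0.919600+0.889600))/(1+7/400) = 1709/2000 ≈ 0.854500

1 1 9533/10000
2 2 2331/2500
3 3 2299/2500
4 4 556/625
5 5 1709/2000
f(4y,5y) = ((556/625)/(1709/2000) − 1)/(1) = 351/8545 ≈ 4.1077%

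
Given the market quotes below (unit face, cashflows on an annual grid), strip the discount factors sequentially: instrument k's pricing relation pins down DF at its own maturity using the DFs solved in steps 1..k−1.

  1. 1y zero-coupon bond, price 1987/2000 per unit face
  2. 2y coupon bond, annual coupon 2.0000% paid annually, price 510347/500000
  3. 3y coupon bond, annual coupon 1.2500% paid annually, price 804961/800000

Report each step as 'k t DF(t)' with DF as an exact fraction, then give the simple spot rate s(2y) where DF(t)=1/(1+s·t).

1 1 1987/2000
2 2 2453/2500
3 3 4847/5000
s(2y) = (1/(2453/2500) − 1)/(2) = 47/4906 ≈ 0.9580%

step 1 [1y] zero: DF = P = 1987/2000 ≈ 0.993500
step 2 [2y] bond c/1=1/50: DF=(510347/500000 − 1/50·(0.993500))/(1+1/50) = 2453/2500 ≈ 0.981200
step 3 [3y] bond c/1=1/80: DF=(804961/800000 − 1/80·(0.993500+0.981200))/(1+1/80) = 4847/5000 ≈ 0.969400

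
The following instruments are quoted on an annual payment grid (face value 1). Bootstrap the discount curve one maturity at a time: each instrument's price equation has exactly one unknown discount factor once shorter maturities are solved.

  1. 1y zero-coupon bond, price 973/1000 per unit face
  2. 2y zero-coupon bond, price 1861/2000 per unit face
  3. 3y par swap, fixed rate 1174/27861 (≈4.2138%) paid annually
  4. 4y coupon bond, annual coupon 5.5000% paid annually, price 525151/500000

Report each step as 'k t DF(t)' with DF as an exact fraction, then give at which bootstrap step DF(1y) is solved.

1 1 973/1000
2 2 1861/2000
3 3 4413/5000
4 4 8503/10000
DF(1y) is solved at step 1

step 1 [1y] zero: DF = P = 973/1000 ≈ 0.973000
step 2 [2y] zero: DF = P = 1861/2000 ≈ 0.930500
step 3 [3y] swap r/1=1174/27861: DF=(1 − 1174/27861·(0.973000+0.930500))/(1+1174/27861) = 4413/5000 ≈ 0.882600
step 4 [4y] bond c/1=11/200: DF=(525151/500000 − 11/200·(0.973000+0.930500+0.882600))/(1+11/200) = 8503/10000 ≈ 0.850300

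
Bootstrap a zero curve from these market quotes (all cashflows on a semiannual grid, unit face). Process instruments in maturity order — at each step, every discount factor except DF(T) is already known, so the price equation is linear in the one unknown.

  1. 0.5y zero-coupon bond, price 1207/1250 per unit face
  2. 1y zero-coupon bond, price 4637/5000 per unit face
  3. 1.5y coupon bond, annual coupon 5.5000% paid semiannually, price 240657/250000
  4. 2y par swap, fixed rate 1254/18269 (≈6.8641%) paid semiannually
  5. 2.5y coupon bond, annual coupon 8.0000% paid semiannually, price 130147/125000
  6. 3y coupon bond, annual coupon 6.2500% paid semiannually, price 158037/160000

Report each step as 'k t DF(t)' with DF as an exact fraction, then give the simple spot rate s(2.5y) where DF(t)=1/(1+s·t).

step 1 [0.5y] zero: DF = P = 1207/1250 ≈ 0.965600
step 2 [1y] zero: DF = P = 4637/5000 ≈ 0.927400
step 3 [1.5y] bond c/2=11/400: DF=(240657/250000 − 11/400·(0.965600+0.927400))/(1+11/400) = 4431/5000 ≈ 0.886200
step 4 [2y] swap r/2=627/18269: DF=(1 − 627/18269·(0.965600+0.927400+0.886200))/(1+627/18269) = 4373/5000 ≈ 0.874600
step 5 [2.5y] bond c/2=1/25: DF=(130147/125000 − 1/25·(0.965600+0.927400+0.886200+0.874600))/(1+1/25) = 4303/5000 ≈ 0.860600
step 6 [3y] bond c/2=1/32: DF=(158037/160000 − 1/32·(0.965600+0.927400+0.886200+0.874600+0.860600))/(1+1/32) = 821/1000 ≈ 0.821000

1 1/2 1207/1250
2 1 4637/5000
3 3/2 4431/5000
4 2 4373/5000
5 5/2 4303/5000
6 3 821/1000
s(2.5y) = (1/(4303/5000) − 1)/(5/2) = 1394/21515 ≈ 6.4792%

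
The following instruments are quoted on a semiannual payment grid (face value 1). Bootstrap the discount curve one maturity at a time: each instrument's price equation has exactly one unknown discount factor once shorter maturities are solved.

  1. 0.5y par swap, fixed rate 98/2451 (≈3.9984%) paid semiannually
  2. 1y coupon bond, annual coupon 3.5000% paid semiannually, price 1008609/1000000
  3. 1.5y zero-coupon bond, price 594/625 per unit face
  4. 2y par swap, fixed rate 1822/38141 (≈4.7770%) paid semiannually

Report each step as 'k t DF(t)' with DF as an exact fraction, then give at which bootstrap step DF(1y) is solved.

step 1 [0.5y] swap r/2=49/2451: DF=(1 − 49/2451·(0))/(1+49/2451) = 2451/2500 ≈ 0.980400
step 2 [1y] bond c/2=7/400: DF=(1008609/1000000 − 7/400·(0.980400))/(1+7/400) = 609/625 ≈ 0.974400
step 3 [1.5y] zero: DF = P = 594/625 ≈ 0.950400
step 4 [2y] swap r/2=911/38141: DF=(1 − 911/38141·(0.980400+0.974400+0.950400))/(1+911/38141) = 9089/10000 ≈ 0.908900

1 1/2 2451/2500
2 1 609/625
3 3/2 594/625
4 2 9089/10000
DF(1y) is solved at step 2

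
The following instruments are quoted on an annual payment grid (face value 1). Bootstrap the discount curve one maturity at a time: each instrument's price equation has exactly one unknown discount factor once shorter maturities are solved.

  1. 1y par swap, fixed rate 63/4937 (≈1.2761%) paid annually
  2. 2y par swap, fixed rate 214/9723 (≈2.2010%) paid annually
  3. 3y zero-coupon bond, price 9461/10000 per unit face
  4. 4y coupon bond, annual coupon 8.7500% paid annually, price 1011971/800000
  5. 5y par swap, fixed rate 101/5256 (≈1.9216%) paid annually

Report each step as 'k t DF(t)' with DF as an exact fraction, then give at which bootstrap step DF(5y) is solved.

step 1 [1y] swap r/1=63/4937: DF=(1 − 63/4937·(0))/(1+63/4937) = 4937/5000 ≈ 0.987400
step 2 [2y] swap r/1=214/9723: DF=(1 − 214/9723·(0.987400))/(1+214/9723) = 2393/2500 ≈ 0.957200
step 3 [3y] zero: DF = P = 9461/10000 ≈ 0.946100
step 4 [4y] bond c/1=7/80: DF=(1011971/800000 − 7/80·(0.987400+0.957200+0.946100))/(1+7/80) = 4653/5000 ≈ 0.930600
step 5 [5y] swap r/1=101/5256: DF=(1 − 101/5256·(0.987400+0.957200+0.946100+0.930600))/(1+101/5256) = 9091/10000 ≈ 0.909100

1 1 4937/5000
2 2 2393/2500
3 3 9461/10000
4 4 4653/5000
5 5 9091/10000
DF(5y) is solved at step 5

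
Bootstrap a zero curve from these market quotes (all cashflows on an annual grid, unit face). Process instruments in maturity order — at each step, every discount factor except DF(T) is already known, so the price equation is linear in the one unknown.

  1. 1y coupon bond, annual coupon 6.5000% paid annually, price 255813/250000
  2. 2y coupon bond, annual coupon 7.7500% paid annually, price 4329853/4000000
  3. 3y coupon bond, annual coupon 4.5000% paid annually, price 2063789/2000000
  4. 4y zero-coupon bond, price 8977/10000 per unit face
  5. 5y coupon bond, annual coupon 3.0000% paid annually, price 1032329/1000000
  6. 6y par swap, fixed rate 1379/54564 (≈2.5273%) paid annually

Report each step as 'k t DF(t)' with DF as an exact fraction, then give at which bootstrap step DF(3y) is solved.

1 1 1201/1250
2 2 1871/2000
3 3 4529/5000
4 4 8977/10000
5 5 1789/2000
6 6 8621/10000
DF(3y) is solved at step 3

step 1 [1y] bond c/1=13/200: DF=(255813/250000 − 13/200·(0))/(1+13/200) = 1201/1250 ≈ 0.960800
step 2 [2y] bond c/1=31/400: DF=(4329853/4000000 − 31/400·(0.960800))/(1+31/400) = 1871/2000 ≈ 0.935500
step 3 [3y] bond c/1=9/200: DF=(2063789/2000000 − 9/200·(0.960800+0.935500))/(1+9/200) = 4529/5000 ≈ 0.905800
step 4 [4y] zero: DF = P = 8977/10000 ≈ 0.897700
step 5 [5y] bond c/1=3/100: DF=(1032329/1000000 − 3/100·(0.960800+0.935500+0.905800+0.897700))/(1+3/100) = 1789/2000 ≈ 0.894500
step 6 [6y] swap r/1=1379/54564: DF=(1 − 1379/54564·(0.960800+0.935500+0.905800+0.897700+0.894500))/(1+1379/54564) = 8621/10000 ≈ 0.862100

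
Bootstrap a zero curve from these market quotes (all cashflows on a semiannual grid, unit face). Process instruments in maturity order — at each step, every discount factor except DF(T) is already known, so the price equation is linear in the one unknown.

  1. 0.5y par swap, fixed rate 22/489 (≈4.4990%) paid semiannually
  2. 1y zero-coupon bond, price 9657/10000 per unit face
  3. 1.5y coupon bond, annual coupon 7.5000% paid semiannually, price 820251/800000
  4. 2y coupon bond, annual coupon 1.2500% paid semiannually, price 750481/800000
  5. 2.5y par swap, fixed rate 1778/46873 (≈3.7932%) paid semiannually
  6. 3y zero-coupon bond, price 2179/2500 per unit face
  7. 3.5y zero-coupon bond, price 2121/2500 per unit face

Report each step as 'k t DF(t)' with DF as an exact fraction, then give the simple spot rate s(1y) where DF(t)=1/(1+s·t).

step 1 [0.5y] swap r/2=11/489: DF=(1 − 11/489·(0))/(1+11/489) = 489/500 ≈ 0.978000
step 2 [1y] zero: DF = P = 9657/10000 ≈ 0.965700
step 3 [1.5y] bond c/2=3/80: DF=(820251/800000 − 3/80·(0.978000+0.965700))/(1+3/80) = 459/500 ≈ 0.918000
step 4 [2y] bond c/2=1/160: DF=(750481/800000 − 1/160·(0.978000+0.965700+0.918000))/(1+1/160) = 1829/2000 ≈ 0.914500
step 5 [2.5y] swap r/2=889/46873: DF=(1 − 889/46873·(0.978000+0.965700+0.918000+0.914500))/(1+889/46873) = 9111/10000 ≈ 0.911100
step 6 [3y] zero: DF = P = 2179/2500 ≈ 0.871600
step 7 [3.5y] zero: DF = P = 2121/2500 ≈ 0.848400

1 1/2 489/500
2 1 9657/10000
3 3/2 459/500
4 2 1829/2000
5 5/2 9111/10000
6 3 2179/2500
7 7/2 2121/2500
s(1y) = (1/(9657/10000) − 1)/(1) = 343/9657 ≈ 3.5518%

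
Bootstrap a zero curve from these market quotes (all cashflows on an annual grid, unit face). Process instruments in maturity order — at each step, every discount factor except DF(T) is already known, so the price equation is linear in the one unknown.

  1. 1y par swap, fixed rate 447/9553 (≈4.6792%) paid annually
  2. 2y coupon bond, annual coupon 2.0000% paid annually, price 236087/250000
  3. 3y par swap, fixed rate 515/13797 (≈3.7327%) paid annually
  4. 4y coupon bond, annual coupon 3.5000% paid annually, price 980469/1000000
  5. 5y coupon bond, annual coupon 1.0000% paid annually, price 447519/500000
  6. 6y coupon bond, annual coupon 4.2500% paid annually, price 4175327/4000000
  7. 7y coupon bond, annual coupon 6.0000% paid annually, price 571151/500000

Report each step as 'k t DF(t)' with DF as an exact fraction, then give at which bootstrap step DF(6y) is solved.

1 1 9553/10000
2 2 9071/10000
3 3 897/1000
4 4 427/500
5 5 1063/1250
6 6 8193/10000
7 7 3893/5000
DF(6y) is solved at step 6

step 1 [1y] swap r/1=447/9553: DF=(1 − 447/9553·(0))/(1+447/9553) = 9553/10000 ≈ 0.955300
step 2 [2y] bond c/1=1/50: DF=(236087/250000 − 1/50·(0.955300))/(1+1/50) = 9071/10000 ≈ 0.907100
step 3 [3y] swap r/1=515/13797: DF=(1 − 515/13797·(0.955300+0.907100))/(1+515/13797) = 897/1000 ≈ 0.897000
step 4 [4y] bond c/1=7/200: DF=(980469/1000000 − 7/200·(0.955300+0.907100+0.897000))/(1+7/200) = 427/500 ≈ 0.854000
step 5 [5y] bond c/1=1/100: DF=(447519/500000 − 1/100·(0.955300+0.907100+0.897000+0.854000))/(1+1/100) = 1063/1250 ≈ 0.850400
step 6 [6y] bond c/1=17/400: DF=(4175327/4000000 − 17/400·(0.955300+0.907100+0.897000+0.854000+0.850400))/(1+17/400) = 8193/10000 ≈ 0.819300
step 7 [7y] bond c/1=3/50: DF=(571151/500000 − 3/50·(0.955300+0.907100+0.897000+0.854000+0.850400+0.819300))/(1+3/50) = 3893/5000 ≈ 0.778600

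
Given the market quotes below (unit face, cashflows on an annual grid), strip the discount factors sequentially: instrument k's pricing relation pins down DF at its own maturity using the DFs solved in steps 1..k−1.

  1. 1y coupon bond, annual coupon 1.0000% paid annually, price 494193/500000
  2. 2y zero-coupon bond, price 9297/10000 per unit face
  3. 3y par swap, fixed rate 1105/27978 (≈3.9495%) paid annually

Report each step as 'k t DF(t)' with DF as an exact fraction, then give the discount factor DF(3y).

step 1 [1y] bond c/1=1/100: DF=(494193/500000 − 1/100·(0))/(1+1/100) = 4893/5000 ≈ 0.978600
step 2 [2y] zero: DF = P = 9297/10000 ≈ 0.929700
step 3 [3y] swap r/1=1105/27978: DF=(1 − 1105/27978·(0.978600+0.929700))/(1+1105/27978) = 1779/2000 ≈ 0.889500

1 1 4893/5000
2 2 9297/10000
3 3 1779/2000
DF(3y) = 1779/2000 ≈ 0.889500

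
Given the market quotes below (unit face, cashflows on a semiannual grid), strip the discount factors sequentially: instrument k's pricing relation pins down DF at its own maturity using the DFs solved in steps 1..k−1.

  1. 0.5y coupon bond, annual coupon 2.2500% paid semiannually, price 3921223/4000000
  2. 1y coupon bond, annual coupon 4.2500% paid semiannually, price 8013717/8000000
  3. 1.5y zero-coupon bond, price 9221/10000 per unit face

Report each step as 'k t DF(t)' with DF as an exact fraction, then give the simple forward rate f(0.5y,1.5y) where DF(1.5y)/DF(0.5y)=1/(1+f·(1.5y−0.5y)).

1 1/2 4847/5000
2 1 9607/10000
3 3/2 9221/10000
f(0.5y,1.5y) = ((4847/5000)/(9221/10000) − 1)/(1) = 473/9221 ≈ 5.1296%

step 1 [0.5y] bond c/2=9/800: DF=(3921223/4000000 − 9/800·(0))/(1+9/800) = 4847/5000 ≈ 0.969400
step 2 [1y] bond c/2=17/800: DF=(8013717/8000000 − 17/800·(0.969400))/(1+17/800) = 9607/10000 ≈ 0.960700
step 3 [1.5y] zero: DF = P = 9221/10000 ≈ 0.922100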